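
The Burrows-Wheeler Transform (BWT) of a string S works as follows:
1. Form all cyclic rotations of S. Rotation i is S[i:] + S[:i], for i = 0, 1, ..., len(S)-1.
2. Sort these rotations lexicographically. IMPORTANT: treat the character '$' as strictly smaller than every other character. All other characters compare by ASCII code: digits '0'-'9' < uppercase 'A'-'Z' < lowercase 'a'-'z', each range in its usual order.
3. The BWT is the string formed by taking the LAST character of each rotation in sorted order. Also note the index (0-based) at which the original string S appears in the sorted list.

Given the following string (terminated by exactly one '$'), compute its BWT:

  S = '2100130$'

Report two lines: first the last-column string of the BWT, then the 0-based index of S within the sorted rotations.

All 8 rotations (rotation i = S[i:]+S[:i]):
  rot[0] = 2100130$
  rot[1] = 100130$2
  rot[2] = 00130$21
  rot[3] = 0130$210
  rot[4] = 130$2100
  rot[5] = 30$21001
  rot[6] = 0$210013
  rot[7] = $2100130
Sorted (with $ < everything):
  sorted[0] = $2100130  (last char: '0')
  sorted[1] = 0$210013  (last char: '3')
  sorted[2] = 00130$21  (last char: '1')
  sorted[3] = 0130$210  (last char: '0')
  sorted[4] = 100130$2  (last char: '2')
  sorted[5] = 130$2100  (last char: '0')
  sorted[6] = 2100130$  (last char: '$')
  sorted[7] = 30$21001  (last char: '1')
Last column: 031020$1
Original string S is at sorted index 6

Answer: 031020$1
6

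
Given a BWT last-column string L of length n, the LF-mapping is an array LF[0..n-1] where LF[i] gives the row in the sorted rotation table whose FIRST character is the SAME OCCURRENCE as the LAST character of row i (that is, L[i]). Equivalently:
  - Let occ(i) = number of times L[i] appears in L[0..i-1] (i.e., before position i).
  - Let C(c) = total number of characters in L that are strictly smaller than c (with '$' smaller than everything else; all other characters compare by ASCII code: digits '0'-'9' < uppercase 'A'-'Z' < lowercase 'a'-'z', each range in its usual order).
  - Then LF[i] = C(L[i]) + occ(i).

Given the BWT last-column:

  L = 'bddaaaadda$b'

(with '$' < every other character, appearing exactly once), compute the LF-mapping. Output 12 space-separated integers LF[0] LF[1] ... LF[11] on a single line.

Char counts: '$':1, 'a':5, 'b':2, 'd':4
C (first-col start): C('$')=0, C('a')=1, C('b')=6, C('d')=8
L[0]='b': occ=0, LF[0]=C('b')+0=6+0=6
L[1]='d': occ=0, LF[1]=C('d')+0=8+0=8
L[2]='d': occ=1, LF[2]=C('d')+1=8+1=9
L[3]='a': occ=0, LF[3]=C('a')+0=1+0=1
L[4]='a': occ=1, LF[4]=C('a')+1=1+1=2
L[5]='a': occ=2, LF[5]=C('a')+2=1+2=3
L[6]='a': occ=3, LF[6]=C('a')+3=1+3=4
L[7]='d': occ=2, LF[7]=C('d')+2=8+2=10
L[8]='d': occ=3, LF[8]=C('d')+3=8+3=11
L[9]='a': occ=4, LF[9]=C('a')+4=1+4=5
L[10]='$': occ=0, LF[10]=C('$')+0=0+0=0
L[11]='b': occ=1, LF[11]=C('b')+1=6+1=7

Answer: 6 8 9 1 2 3 4 10 11 5 0 7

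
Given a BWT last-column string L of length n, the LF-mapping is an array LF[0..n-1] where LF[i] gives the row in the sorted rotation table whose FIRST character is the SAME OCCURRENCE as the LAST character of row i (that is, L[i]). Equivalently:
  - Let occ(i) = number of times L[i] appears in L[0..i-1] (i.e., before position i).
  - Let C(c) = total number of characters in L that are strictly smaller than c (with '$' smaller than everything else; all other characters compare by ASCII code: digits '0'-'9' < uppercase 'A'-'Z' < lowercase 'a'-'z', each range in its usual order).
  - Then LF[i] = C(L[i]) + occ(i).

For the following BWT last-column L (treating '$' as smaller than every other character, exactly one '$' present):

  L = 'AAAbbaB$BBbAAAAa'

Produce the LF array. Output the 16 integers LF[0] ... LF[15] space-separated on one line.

Char counts: '$':1, 'A':7, 'B':3, 'a':2, 'b':3
C (first-col start): C('$')=0, C('A')=1, C('B')=8, C('a')=11, C('b')=13
L[0]='A': occ=0, LF[0]=C('A')+0=1+0=1
L[1]='A': occ=1, LF[1]=C('A')+1=1+1=2
L[2]='A': occ=2, LF[2]=C('A')+2=1+2=3
L[3]='b': occ=0, LF[3]=C('b')+0=13+0=13
L[4]='b': occ=1, LF[4]=C('b')+1=13+1=14
L[5]='a': occ=0, LF[5]=C('a')+0=11+0=11
L[6]='B': occ=0, LF[6]=C('B')+0=8+0=8
L[7]='$': occ=0, LF[7]=C('$')+0=0+0=0
L[8]='B': occ=1, LF[8]=C('B')+1=8+1=9
L[9]='B': occ=2, LF[9]=C('B')+2=8+2=10
L[10]='b': occ=2, LF[10]=C('b')+2=13+2=15
L[11]='A': occ=3, LF[11]=C('A')+3=1+3=4
L[12]='A': occ=4, LF[12]=C('A')+4=1+4=5
L[13]='A': occ=5, LF[13]=C('A')+5=1+5=6
L[14]='A': occ=6, LF[14]=C('A')+6=1+6=7
L[15]='a': occ=1, LF[15]=C('a')+1=11+1=12

Answer: 1 2 3 13 14 11 8 0 9 10 15 4 5 6 7 12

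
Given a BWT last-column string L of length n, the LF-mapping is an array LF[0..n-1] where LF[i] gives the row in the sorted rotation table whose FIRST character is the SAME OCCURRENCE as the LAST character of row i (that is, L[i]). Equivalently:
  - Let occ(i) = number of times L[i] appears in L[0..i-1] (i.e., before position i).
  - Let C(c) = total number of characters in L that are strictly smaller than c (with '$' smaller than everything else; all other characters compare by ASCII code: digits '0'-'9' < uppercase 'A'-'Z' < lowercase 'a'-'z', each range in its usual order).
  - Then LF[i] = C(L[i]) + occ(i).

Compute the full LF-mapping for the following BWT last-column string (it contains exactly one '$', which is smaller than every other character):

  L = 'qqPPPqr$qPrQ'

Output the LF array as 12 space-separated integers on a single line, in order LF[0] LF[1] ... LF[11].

Char counts: '$':1, 'P':4, 'Q':1, 'q':4, 'r':2
C (first-col start): C('$')=0, C('P')=1, C('Q')=5, C('q')=6, C('r')=10
L[0]='q': occ=0, LF[0]=C('q')+0=6+0=6
L[1]='q': occ=1, LF[1]=C('q')+1=6+1=7
L[2]='P': occ=0, LF[2]=C('P')+0=1+0=1
L[3]='P': occ=1, LF[3]=C('P')+1=1+1=2
L[4]='P': occ=2, LF[4]=C('P')+2=1+2=3
L[5]='q': occ=2, LF[5]=C('q')+2=6+2=8
L[6]='r': occ=0, LF[6]=C('r')+0=10+0=10
L[7]='$': occ=0, LF[7]=C('$')+0=0+0=0
L[8]='q': occ=3, LF[8]=C('q')+3=6+3=9
L[9]='P': occ=3, LF[9]=C('P')+3=1+3=4
L[10]='r': occ=1, LF[10]=C('r')+1=10+1=11
L[11]='Q': occ=0, LF[11]=C('Q')+0=5+0=5

Answer: 6 7 1 2 3 8 10 0 9 4 11 5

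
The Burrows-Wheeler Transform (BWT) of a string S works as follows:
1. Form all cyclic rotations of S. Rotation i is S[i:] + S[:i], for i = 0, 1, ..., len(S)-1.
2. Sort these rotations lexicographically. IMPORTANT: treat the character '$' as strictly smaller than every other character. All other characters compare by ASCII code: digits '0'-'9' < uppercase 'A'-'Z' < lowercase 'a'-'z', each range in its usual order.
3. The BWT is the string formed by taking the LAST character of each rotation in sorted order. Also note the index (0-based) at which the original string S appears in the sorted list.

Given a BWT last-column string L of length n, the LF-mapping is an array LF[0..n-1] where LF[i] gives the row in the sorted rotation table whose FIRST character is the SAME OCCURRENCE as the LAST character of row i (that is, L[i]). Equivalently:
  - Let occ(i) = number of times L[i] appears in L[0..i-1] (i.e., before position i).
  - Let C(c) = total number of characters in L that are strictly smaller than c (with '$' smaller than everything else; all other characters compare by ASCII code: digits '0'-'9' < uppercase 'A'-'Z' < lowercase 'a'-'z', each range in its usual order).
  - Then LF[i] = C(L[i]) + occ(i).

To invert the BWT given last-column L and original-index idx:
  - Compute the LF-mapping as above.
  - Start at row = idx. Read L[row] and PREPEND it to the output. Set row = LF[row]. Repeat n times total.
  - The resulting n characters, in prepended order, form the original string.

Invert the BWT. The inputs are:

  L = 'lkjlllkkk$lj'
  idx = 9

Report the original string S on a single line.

LF mapping: 7 3 1 8 9 10 4 5 6 0 11 2
Walk LF starting at row 9, prepending L[row]:
  step 1: row=9, L[9]='$', prepend. Next row=LF[9]=0
  step 2: row=0, L[0]='l', prepend. Next row=LF[0]=7
  step 3: row=7, L[7]='k', prepend. Next row=LF[7]=5
  step 4: row=5, L[5]='l', prepend. Next row=LF[5]=10
  step 5: row=10, L[10]='l', prepend. Next row=LF[10]=11
  step 6: row=11, L[11]='j', prepend. Next row=LF[11]=2
  step 7: row=2, L[2]='j', prepend. Next row=LF[2]=1
  step 8: row=1, L[1]='k', prepend. Next row=LF[1]=3
  step 9: row=3, L[3]='l', prepend. Next row=LF[3]=8
  step 10: row=8, L[8]='k', prepend. Next row=LF[8]=6
  step 11: row=6, L[6]='k', prepend. Next row=LF[6]=4
  step 12: row=4, L[4]='l', prepend. Next row=LF[4]=9
Reversed output: lkklkjjllkl$

Answer: lkklkjjllkl$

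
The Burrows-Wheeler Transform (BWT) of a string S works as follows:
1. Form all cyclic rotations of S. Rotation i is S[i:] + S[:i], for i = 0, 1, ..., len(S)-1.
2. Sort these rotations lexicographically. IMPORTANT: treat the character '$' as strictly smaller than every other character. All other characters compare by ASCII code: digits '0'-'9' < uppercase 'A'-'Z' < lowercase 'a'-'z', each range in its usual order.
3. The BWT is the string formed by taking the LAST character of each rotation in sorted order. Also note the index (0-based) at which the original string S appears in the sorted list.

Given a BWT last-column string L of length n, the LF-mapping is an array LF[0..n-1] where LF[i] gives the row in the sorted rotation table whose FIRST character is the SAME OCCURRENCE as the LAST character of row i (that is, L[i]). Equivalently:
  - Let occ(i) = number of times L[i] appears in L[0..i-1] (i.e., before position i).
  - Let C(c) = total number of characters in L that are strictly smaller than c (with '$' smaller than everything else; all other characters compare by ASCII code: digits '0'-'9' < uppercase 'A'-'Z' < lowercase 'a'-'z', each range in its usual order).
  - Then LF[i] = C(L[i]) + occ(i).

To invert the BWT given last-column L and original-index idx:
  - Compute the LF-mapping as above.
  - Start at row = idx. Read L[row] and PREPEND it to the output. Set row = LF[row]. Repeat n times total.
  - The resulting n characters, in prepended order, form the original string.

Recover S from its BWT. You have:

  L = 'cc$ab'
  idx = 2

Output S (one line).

Answer: bcac$

Derivation:
LF mapping: 3 4 0 1 2
Walk LF starting at row 2, prepending L[row]:
  step 1: row=2, L[2]='$', prepend. Next row=LF[2]=0
  step 2: row=0, L[0]='c', prepend. Next row=LF[0]=3
  step 3: row=3, L[3]='a', prepend. Next row=LF[3]=1
  step 4: row=1, L[1]='c', prepend. Next row=LF[1]=4
  step 5: row=4, L[4]='b', prepend. Next row=LF[4]=2
Reversed output: bcac$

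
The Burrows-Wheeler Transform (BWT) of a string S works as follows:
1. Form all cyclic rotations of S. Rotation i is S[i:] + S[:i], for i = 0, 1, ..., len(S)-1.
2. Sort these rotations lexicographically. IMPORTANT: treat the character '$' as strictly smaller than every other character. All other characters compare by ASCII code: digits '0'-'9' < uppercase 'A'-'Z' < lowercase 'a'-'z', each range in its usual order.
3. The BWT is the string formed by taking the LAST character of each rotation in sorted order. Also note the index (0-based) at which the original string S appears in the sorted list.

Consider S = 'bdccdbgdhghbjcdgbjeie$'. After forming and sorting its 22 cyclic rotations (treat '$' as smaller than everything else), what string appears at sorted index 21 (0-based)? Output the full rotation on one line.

All 22 rotations (rotation i = S[i:]+S[:i]):
  rot[0] = bdccdbgdhghbjcdgbjeie$
  rot[1] = dccdbgdhghbjcdgbjeie$b
  rot[2] = ccdbgdhghbjcdgbjeie$bd
  rot[3] = cdbgdhghbjcdgbjeie$bdc
  rot[4] = dbgdhghbjcdgbjeie$bdcc
  rot[5] = bgdhghbjcdgbjeie$bdccd
  rot[6] = gdhghbjcdgbjeie$bdccdb
  rot[7] = dhghbjcdgbjeie$bdccdbg
  rot[8] = hghbjcdgbjeie$bdccdbgd
  rot[9] = ghbjcdgbjeie$bdccdbgdh
  rot[10] = hbjcdgbjeie$bdccdbgdhg
  rot[11] = bjcdgbjeie$bdccdbgdhgh
  rot[12] = jcdgbjeie$bdccdbgdhghb
  rot[13] = cdgbjeie$bdccdbgdhghbj
  rot[14] = dgbjeie$bdccdbgdhghbjc
  rot[15] = gbjeie$bdccdbgdhghbjcd
  rot[16] = bjeie$bdccdbgdhghbjcdg
  rot[17] = jeie$bdccdbgdhghbjcdgb
  rot[18] = eie$bdccdbgdhghbjcdgbj
  rot[19] = ie$bdccdbgdhghbjcdgbje
  rot[20] = e$bdccdbgdhghbjcdgbjei
  rot[21] = $bdccdbgdhghbjcdgbjeie
Sorted (with $ < everything):
  sorted[0] = $bdccdbgdhghbjcdgbjeie
  sorted[1] = bdccdbgdhghbjcdgbjeie$
  sorted[2] = bgdhghbjcdgbjeie$bdccd
  sorted[3] = bjcdgbjeie$bdccdbgdhgh
  sorted[4] = bjeie$bdccdbgdhghbjcdg
  sorted[5] = ccdbgdhghbjcdgbjeie$bd
  sorted[6] = cdbgdhghbjcdgbjeie$bdc
  sorted[7] = cdgbjeie$bdccdbgdhghbj
  sorted[8] = dbgdhghbjcdgbjeie$bdcc
  sorted[9] = dccdbgdhghbjcdgbjeie$b
  sorted[10] = dgbjeie$bdccdbgdhghbjc
  sorted[11] = dhghbjcdgbjeie$bdccdbg
  sorted[12] = e$bdccdbgdhghbjcdgbjei
  sorted[13] = eie$bdccdbgdhghbjcdgbj
  sorted[14] = gbjeie$bdccdbgdhghbjcd
  sorted[15] = gdhghbjcdgbjeie$bdccdb
  sorted[16] = ghbjcdgbjeie$bdccdbgdh
  sorted[17] = hbjcdgbjeie$bdccdbgdhg
  sorted[18] = hghbjcdgbjeie$bdccdbgd
  sorted[19] = ie$bdccdbgdhghbjcdgbje
  sorted[20] = jcdgbjeie$bdccdbgdhghb
  sorted[21] = jeie$bdccdbgdhghbjcdgb
sorted[21] = jeie$bdccdbgdhghbjcdgb

Answer: jeie$bdccdbgdhghbjcdgb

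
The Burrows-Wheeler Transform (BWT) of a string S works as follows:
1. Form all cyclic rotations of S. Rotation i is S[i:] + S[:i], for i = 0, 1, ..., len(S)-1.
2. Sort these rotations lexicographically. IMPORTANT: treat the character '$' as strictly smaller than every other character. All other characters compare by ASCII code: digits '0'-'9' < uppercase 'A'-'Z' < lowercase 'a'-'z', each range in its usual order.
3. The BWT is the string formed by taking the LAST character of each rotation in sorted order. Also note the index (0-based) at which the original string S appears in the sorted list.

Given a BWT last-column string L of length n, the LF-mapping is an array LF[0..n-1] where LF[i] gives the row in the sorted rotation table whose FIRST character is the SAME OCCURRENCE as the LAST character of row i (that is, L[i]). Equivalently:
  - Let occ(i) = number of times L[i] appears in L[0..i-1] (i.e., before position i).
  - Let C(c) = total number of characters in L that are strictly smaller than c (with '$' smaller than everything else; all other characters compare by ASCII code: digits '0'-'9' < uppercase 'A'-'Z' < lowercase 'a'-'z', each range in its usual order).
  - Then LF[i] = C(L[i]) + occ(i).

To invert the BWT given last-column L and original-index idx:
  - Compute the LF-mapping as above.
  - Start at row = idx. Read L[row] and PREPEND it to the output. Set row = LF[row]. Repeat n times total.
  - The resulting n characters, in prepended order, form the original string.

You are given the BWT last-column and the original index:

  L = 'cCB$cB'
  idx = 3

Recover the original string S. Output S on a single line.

Answer: CBBcc$

Derivation:
LF mapping: 4 3 1 0 5 2
Walk LF starting at row 3, prepending L[row]:
  step 1: row=3, L[3]='$', prepend. Next row=LF[3]=0
  step 2: row=0, L[0]='c', prepend. Next row=LF[0]=4
  step 3: row=4, L[4]='c', prepend. Next row=LF[4]=5
  step 4: row=5, L[5]='B', prepend. Next row=LF[5]=2
  step 5: row=2, L[2]='B', prepend. Next row=LF[2]=1
  step 6: row=1, L[1]='C', prepend. Next row=LF[1]=3
Reversed output: CBBcc$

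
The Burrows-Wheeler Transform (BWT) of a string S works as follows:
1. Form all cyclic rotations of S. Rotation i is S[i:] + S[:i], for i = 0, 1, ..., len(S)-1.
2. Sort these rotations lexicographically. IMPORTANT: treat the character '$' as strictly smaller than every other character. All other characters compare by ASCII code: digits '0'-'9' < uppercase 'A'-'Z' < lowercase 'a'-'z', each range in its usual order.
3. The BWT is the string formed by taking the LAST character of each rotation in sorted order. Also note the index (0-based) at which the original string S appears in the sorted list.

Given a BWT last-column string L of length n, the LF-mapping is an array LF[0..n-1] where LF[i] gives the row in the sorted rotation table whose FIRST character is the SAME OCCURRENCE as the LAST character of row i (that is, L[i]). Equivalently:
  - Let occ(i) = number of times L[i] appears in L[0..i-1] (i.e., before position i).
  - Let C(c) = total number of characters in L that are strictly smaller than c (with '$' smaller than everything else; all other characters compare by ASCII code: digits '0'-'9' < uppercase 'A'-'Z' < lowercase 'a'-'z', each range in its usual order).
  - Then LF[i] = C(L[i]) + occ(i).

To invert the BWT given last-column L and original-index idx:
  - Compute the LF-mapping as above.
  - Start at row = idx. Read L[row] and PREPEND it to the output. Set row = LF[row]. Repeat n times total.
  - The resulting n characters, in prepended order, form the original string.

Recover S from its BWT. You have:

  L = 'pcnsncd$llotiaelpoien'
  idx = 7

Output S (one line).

Answer: incandescentlollipop$

Derivation:
LF mapping: 17 2 12 19 13 3 4 0 9 10 15 20 7 1 5 11 18 16 8 6 14
Walk LF starting at row 7, prepending L[row]:
  step 1: row=7, L[7]='$', prepend. Next row=LF[7]=0
  step 2: row=0, L[0]='p', prepend. Next row=LF[0]=17
  step 3: row=17, L[17]='o', prepend. Next row=LF[17]=16
  step 4: row=16, L[16]='p', prepend. Next row=LF[16]=18
  step 5: row=18, L[18]='i', prepend. Next row=LF[18]=8
  step 6: row=8, L[8]='l', prepend. Next row=LF[8]=9
  step 7: row=9, L[9]='l', prepend. Next row=LF[9]=10
  step 8: row=10, L[10]='o', prepend. Next row=LF[10]=15
  step 9: row=15, L[15]='l', prepend. Next row=LF[15]=11
  step 10: row=11, L[11]='t', prepend. Next row=LF[11]=20
  step 11: row=20, L[20]='n', prepend. Next row=LF[20]=14
  step 12: row=14, L[14]='e', prepend. Next row=LF[14]=5
  step 13: row=5, L[5]='c', prepend. Next row=LF[5]=3
  step 14: row=3, L[3]='s', prepend. Next row=LF[3]=19
  step 15: row=19, L[19]='e', prepend. Next row=LF[19]=6
  step 16: row=6, L[6]='d', prepend. Next row=LF[6]=4
  step 17: row=4, L[4]='n', prepend. Next row=LF[4]=13
  step 18: row=13, L[13]='a', prepend. Next row=LF[13]=1
  step 19: row=1, L[1]='c', prepend. Next row=LF[1]=2
  step 20: row=2, L[2]='n', prepend. Next row=LF[2]=12
  step 21: row=12, L[12]='i', prepend. Next row=LF[12]=7
Reversed output: incandescentlollipop$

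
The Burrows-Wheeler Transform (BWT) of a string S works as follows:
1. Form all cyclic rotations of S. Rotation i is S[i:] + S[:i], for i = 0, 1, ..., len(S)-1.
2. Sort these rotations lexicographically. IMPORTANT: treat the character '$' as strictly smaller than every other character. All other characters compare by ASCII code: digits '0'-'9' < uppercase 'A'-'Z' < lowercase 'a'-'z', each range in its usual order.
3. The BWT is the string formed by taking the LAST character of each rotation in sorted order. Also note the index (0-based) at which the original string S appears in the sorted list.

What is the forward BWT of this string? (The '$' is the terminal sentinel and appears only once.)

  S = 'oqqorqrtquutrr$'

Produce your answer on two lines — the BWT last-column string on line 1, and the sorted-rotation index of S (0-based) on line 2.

Answer: r$qqortrotqruuq
1

Derivation:
All 15 rotations (rotation i = S[i:]+S[:i]):
  rot[0] = oqqorqrtquutrr$
  rot[1] = qqorqrtquutrr$o
  rot[2] = qorqrtquutrr$oq
  rot[3] = orqrtquutrr$oqq
  rot[4] = rqrtquutrr$oqqo
  rot[5] = qrtquutrr$oqqor
  rot[6] = rtquutrr$oqqorq
  rot[7] = tquutrr$oqqorqr
  rot[8] = quutrr$oqqorqrt
  rot[9] = uutrr$oqqorqrtq
  rot[10] = utrr$oqqorqrtqu
  rot[11] = trr$oqqorqrtquu
  rot[12] = rr$oqqorqrtquut
  rot[13] = r$oqqorqrtquutr
  rot[14] = $oqqorqrtquutrr
Sorted (with $ < everything):
  sorted[0] = $oqqorqrtquutrr  (last char: 'r')
  sorted[1] = oqqorqrtquutrr$  (last char: '$')
  sorted[2] = orqrtquutrr$oqq  (last char: 'q')
  sorted[3] = qorqrtquutrr$oq  (last char: 'q')
  sorted[4] = qqorqrtquutrr$o  (last char: 'o')
  sorted[5] = qrtquutrr$oqqor  (last char: 'r')
  sorted[6] = quutrr$oqqorqrt  (last char: 't')
  sorted[7] = r$oqqorqrtquutr  (last char: 'r')
  sorted[8] = rqrtquutrr$oqqo  (last char: 'o')
  sorted[9] = rr$oqqorqrtquut  (last char: 't')
  sorted[10] = rtquutrr$oqqorq  (last char: 'q')
  sorted[11] = tquutrr$oqqorqr  (last char: 'r')
  sorted[12] = trr$oqqorqrtquu  (last char: 'u')
  sorted[13] = utrr$oqqorqrtqu  (last char: 'u')
  sorted[14] = uutrr$oqqorqrtq  (last char: 'q')
Last column: r$qqortrotqruuq
Original string S is at sorted index 1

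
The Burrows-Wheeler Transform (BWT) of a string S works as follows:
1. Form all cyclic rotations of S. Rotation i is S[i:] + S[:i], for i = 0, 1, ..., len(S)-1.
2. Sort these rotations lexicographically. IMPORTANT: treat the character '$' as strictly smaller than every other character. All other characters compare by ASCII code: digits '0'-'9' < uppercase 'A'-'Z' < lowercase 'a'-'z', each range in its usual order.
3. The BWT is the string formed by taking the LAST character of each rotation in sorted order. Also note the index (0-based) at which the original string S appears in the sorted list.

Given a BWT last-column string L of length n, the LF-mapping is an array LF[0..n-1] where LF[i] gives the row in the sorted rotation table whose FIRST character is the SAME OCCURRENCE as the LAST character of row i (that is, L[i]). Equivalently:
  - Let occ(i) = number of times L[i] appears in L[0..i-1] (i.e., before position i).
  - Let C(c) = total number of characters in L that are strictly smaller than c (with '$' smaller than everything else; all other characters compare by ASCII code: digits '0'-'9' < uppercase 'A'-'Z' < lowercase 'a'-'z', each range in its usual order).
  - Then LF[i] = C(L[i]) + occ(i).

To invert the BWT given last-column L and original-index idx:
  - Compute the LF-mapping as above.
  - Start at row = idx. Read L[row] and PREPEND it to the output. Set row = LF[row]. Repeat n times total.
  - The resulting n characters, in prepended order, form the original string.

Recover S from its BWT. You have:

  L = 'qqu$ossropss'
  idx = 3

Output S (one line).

Answer: pssuosrsqoq$

Derivation:
LF mapping: 4 5 11 0 1 7 8 6 2 3 9 10
Walk LF starting at row 3, prepending L[row]:
  step 1: row=3, L[3]='$', prepend. Next row=LF[3]=0
  step 2: row=0, L[0]='q', prepend. Next row=LF[0]=4
  step 3: row=4, L[4]='o', prepend. Next row=LF[4]=1
  step 4: row=1, L[1]='q', prepend. Next row=LF[1]=5
  step 5: row=5, L[5]='s', prepend. Next row=LF[5]=7
  step 6: row=7, L[7]='r', prepend. Next row=LF[7]=6
  step 7: row=6, L[6]='s', prepend. Next row=LF[6]=8
  step 8: row=8, L[8]='o', prepend. Next row=LF[8]=2
  step 9: row=2, L[2]='u', prepend. Next row=LF[2]=11
  step 10: row=11, L[11]='s', prepend. Next row=LF[11]=10
  step 11: row=10, L[10]='s', prepend. Next row=LF[10]=9
  step 12: row=9, L[9]='p', prepend. Next row=LF[9]=3
Reversed output: pssuosrsqoq$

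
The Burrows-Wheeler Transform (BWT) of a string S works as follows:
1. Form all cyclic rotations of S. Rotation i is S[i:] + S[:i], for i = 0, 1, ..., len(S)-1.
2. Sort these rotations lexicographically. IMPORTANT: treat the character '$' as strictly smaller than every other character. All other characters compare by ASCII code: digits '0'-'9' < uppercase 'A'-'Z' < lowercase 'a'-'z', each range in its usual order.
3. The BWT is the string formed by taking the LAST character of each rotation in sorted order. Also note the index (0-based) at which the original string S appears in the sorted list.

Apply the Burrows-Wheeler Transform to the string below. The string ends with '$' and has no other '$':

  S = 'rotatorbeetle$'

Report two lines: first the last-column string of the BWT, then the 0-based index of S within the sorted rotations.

Answer: etrlbettro$oea
10

Derivation:
All 14 rotations (rotation i = S[i:]+S[:i]):
  rot[0] = rotatorbeetle$
  rot[1] = otatorbeetle$r
  rot[2] = tatorbeetle$ro
  rot[3] = atorbeetle$rot
  rot[4] = torbeetle$rota
  rot[5] = orbeetle$rotat
  rot[6] = rbeetle$rotato
  rot[7] = beetle$rotator
  rot[8] = eetle$rotatorb
  rot[9] = etle$rotatorbe
  rot[10] = tle$rotatorbee
  rot[11] = le$rotatorbeet
  rot[12] = e$rotatorbeetl
  rot[13] = $rotatorbeetle
Sorted (with $ < everything):
  sorted[0] = $rotatorbeetle  (last char: 'e')
  sorted[1] = atorbeetle$rot  (last char: 't')
  sorted[2] = beetle$rotator  (last char: 'r')
  sorted[3] = e$rotatorbeetl  (last char: 'l')
  sorted[4] = eetle$rotatorb  (last char: 'b')
  sorted[5] = etle$rotatorbe  (last char: 'e')
  sorted[6] = le$rotatorbeet  (last char: 't')
  sorted[7] = orbeetle$rotat  (last char: 't')
  sorted[8] = otatorbeetle$r  (last char: 'r')
  sorted[9] = rbeetle$rotato  (last char: 'o')
  sorted[10] = rotatorbeetle$  (last char: '$')
  sorted[11] = tatorbeetle$ro  (last char: 'o')
  sorted[12] = tle$rotatorbee  (last char: 'e')
  sorted[13] = torbeetle$rota  (last char: 'a')
Last column: etrlbettro$oea
Original string S is at sorted index 10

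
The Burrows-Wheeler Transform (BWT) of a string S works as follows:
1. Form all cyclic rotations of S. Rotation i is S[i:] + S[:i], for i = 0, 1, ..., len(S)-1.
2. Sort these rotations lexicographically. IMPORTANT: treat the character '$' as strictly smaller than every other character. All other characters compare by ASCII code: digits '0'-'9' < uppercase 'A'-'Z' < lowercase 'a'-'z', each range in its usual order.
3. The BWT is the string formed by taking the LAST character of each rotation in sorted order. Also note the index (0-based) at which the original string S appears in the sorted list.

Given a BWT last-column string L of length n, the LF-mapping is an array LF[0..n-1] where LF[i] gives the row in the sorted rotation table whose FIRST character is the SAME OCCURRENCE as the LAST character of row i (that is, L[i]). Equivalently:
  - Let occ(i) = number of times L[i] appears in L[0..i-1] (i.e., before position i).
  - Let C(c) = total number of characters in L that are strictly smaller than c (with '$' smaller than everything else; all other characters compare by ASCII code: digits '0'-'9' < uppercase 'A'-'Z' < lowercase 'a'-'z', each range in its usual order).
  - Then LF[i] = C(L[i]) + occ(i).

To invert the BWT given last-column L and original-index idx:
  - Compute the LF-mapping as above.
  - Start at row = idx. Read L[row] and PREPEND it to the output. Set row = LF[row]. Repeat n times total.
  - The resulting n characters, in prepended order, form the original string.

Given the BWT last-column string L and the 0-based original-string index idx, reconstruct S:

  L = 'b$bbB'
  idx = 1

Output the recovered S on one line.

LF mapping: 2 0 3 4 1
Walk LF starting at row 1, prepending L[row]:
  step 1: row=1, L[1]='$', prepend. Next row=LF[1]=0
  step 2: row=0, L[0]='b', prepend. Next row=LF[0]=2
  step 3: row=2, L[2]='b', prepend. Next row=LF[2]=3
  step 4: row=3, L[3]='b', prepend. Next row=LF[3]=4
  step 5: row=4, L[4]='B', prepend. Next row=LF[4]=1
Reversed output: Bbbb$

Answer: Bbbb$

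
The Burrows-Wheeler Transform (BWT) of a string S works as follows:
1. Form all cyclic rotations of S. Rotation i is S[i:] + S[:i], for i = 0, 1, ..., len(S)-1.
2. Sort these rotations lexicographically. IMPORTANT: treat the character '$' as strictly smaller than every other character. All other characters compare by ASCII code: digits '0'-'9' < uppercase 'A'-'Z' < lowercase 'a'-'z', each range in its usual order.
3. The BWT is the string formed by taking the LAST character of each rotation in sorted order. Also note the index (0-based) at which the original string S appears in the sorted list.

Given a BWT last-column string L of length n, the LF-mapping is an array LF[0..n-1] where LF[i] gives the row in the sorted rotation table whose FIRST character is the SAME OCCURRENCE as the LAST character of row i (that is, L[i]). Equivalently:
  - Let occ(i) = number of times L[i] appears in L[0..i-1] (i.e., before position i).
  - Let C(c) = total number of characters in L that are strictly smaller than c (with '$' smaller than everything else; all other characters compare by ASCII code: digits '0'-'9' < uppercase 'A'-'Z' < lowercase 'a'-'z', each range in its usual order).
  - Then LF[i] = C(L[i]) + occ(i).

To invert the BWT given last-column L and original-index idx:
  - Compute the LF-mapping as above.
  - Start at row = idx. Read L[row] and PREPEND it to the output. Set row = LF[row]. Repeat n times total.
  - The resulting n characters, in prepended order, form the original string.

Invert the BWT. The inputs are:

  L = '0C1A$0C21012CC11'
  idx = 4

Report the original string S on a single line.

LF mapping: 1 12 4 11 0 2 13 9 5 3 6 10 14 15 7 8
Walk LF starting at row 4, prepending L[row]:
  step 1: row=4, L[4]='$', prepend. Next row=LF[4]=0
  step 2: row=0, L[0]='0', prepend. Next row=LF[0]=1
  step 3: row=1, L[1]='C', prepend. Next row=LF[1]=12
  step 4: row=12, L[12]='C', prepend. Next row=LF[12]=14
  step 5: row=14, L[14]='1', prepend. Next row=LF[14]=7
  step 6: row=7, L[7]='2', prepend. Next row=LF[7]=9
  step 7: row=9, L[9]='0', prepend. Next row=LF[9]=3
  step 8: row=3, L[3]='A', prepend. Next row=LF[3]=11
  step 9: row=11, L[11]='2', prepend. Next row=LF[11]=10
  step 10: row=10, L[10]='1', prepend. Next row=LF[10]=6
  step 11: row=6, L[6]='C', prepend. Next row=LF[6]=13
  step 12: row=13, L[13]='C', prepend. Next row=LF[13]=15
  step 13: row=15, L[15]='1', prepend. Next row=LF[15]=8
  step 14: row=8, L[8]='1', prepend. Next row=LF[8]=5
  step 15: row=5, L[5]='0', prepend. Next row=LF[5]=2
  step 16: row=2, L[2]='1', prepend. Next row=LF[2]=4
Reversed output: 1011CC12A021CC0$

Answer: 1011CC12A021CC0$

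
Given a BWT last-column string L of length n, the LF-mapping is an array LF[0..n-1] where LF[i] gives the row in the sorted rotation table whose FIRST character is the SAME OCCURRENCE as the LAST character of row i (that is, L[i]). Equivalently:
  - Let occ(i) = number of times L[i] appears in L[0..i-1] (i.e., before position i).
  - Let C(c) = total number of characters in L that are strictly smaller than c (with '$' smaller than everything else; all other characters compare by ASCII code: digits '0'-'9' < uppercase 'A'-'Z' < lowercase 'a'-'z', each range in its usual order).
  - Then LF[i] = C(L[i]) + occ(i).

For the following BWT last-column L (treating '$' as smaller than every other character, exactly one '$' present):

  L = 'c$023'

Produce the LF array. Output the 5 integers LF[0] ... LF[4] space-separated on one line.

Answer: 4 0 1 2 3

Derivation:
Char counts: '$':1, '0':1, '2':1, '3':1, 'c':1
C (first-col start): C('$')=0, C('0')=1, C('2')=2, C('3')=3, C('c')=4
L[0]='c': occ=0, LF[0]=C('c')+0=4+0=4
L[1]='$': occ=0, LF[1]=C('$')+0=0+0=0
L[2]='0': occ=0, LF[2]=C('0')+0=1+0=1
L[3]='2': occ=0, LF[3]=C('2')+0=2+0=2
L[4]='3': occ=0, LF[4]=C('3')+0=3+0=3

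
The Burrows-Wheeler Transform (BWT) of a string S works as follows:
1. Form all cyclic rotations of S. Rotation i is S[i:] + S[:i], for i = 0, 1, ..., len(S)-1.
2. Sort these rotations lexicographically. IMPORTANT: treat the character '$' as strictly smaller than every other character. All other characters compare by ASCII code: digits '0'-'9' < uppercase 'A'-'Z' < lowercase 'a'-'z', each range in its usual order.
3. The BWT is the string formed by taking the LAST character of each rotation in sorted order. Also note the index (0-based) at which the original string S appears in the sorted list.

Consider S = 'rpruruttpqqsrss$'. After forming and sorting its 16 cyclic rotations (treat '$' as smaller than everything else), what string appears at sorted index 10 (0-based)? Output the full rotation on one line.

All 16 rotations (rotation i = S[i:]+S[:i]):
  rot[0] = rpruruttpqqsrss$
  rot[1] = pruruttpqqsrss$r
  rot[2] = ruruttpqqsrss$rp
  rot[3] = uruttpqqsrss$rpr
  rot[4] = ruttpqqsrss$rpru
  rot[5] = uttpqqsrss$rprur
  rot[6] = ttpqqsrss$rpruru
  rot[7] = tpqqsrss$rprurut
  rot[8] = pqqsrss$rprurutt
  rot[9] = qqsrss$rpruruttp
  rot[10] = qsrss$rpruruttpq
  rot[11] = srss$rpruruttpqq
  rot[12] = rss$rpruruttpqqs
  rot[13] = ss$rpruruttpqqsr
  rot[14] = s$rpruruttpqqsrs
  rot[15] = $rpruruttpqqsrss
Sorted (with $ < everything):
  sorted[0] = $rpruruttpqqsrss
  sorted[1] = pqqsrss$rprurutt
  sorted[2] = pruruttpqqsrss$r
  sorted[3] = qqsrss$rpruruttp
  sorted[4] = qsrss$rpruruttpq
  sorted[5] = rpruruttpqqsrss$
  sorted[6] = rss$rpruruttpqqs
  sorted[7] = ruruttpqqsrss$rp
  sorted[8] = ruttpqqsrss$rpru
  sorted[9] = s$rpruruttpqqsrs
  sorted[10] = srss$rpruruttpqq
  sorted[11] = ss$rpruruttpqqsr
  sorted[12] = tpqqsrss$rprurut
  sorted[13] = ttpqqsrss$rpruru
  sorted[14] = uruttpqqsrss$rpr
  sorted[15] = uttpqqsrss$rprur
sorted[10] = srss$rpruruttpqq

Answer: srss$rpruruttpqq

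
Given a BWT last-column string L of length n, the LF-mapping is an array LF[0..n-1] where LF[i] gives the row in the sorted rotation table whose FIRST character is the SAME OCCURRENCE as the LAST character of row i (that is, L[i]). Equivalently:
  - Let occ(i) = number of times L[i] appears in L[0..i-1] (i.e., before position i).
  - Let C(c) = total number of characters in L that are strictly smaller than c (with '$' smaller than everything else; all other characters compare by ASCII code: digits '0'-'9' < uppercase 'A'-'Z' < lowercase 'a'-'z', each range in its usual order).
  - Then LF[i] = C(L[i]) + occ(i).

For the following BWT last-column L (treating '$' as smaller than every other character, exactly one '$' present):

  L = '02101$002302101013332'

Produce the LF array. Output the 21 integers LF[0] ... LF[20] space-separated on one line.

Char counts: '$':1, '0':7, '1':5, '2':4, '3':4
C (first-col start): C('$')=0, C('0')=1, C('1')=8, C('2')=13, C('3')=17
L[0]='0': occ=0, LF[0]=C('0')+0=1+0=1
L[1]='2': occ=0, LF[1]=C('2')+0=13+0=13
L[2]='1': occ=0, LF[2]=C('1')+0=8+0=8
L[3]='0': occ=1, LF[3]=C('0')+1=1+1=2
L[4]='1': occ=1, LF[4]=C('1')+1=8+1=9
L[5]='$': occ=0, LF[5]=C('$')+0=0+0=0
L[6]='0': occ=2, LF[6]=C('0')+2=1+2=3
L[7]='0': occ=3, LF[7]=C('0')+3=1+3=4
L[8]='2': occ=1, LF[8]=C('2')+1=13+1=14
L[9]='3': occ=0, LF[9]=C('3')+0=17+0=17
L[10]='0': occ=4, LF[10]=C('0')+4=1+4=5
L[11]='2': occ=2, LF[11]=C('2')+2=13+2=15
L[12]='1': occ=2, LF[12]=C('1')+2=8+2=10
L[13]='0': occ=5, LF[13]=C('0')+5=1+5=6
L[14]='1': occ=3, LF[14]=C('1')+3=8+3=11
L[15]='0': occ=6, LF[15]=C('0')+6=1+6=7
L[16]='1': occ=4, LF[16]=C('1')+4=8+4=12
L[17]='3': occ=1, LF[17]=C('3')+1=17+1=18
L[18]='3': occ=2, LF[18]=C('3')+2=17+2=19
L[19]='3': occ=3, LF[19]=C('3')+3=17+3=20
L[20]='2': occ=3, LF[20]=C('2')+3=13+3=16

Answer: 1 13 8 2 9 0 3 4 14 17 5 15 10 6 11 7 12 18 19 20 16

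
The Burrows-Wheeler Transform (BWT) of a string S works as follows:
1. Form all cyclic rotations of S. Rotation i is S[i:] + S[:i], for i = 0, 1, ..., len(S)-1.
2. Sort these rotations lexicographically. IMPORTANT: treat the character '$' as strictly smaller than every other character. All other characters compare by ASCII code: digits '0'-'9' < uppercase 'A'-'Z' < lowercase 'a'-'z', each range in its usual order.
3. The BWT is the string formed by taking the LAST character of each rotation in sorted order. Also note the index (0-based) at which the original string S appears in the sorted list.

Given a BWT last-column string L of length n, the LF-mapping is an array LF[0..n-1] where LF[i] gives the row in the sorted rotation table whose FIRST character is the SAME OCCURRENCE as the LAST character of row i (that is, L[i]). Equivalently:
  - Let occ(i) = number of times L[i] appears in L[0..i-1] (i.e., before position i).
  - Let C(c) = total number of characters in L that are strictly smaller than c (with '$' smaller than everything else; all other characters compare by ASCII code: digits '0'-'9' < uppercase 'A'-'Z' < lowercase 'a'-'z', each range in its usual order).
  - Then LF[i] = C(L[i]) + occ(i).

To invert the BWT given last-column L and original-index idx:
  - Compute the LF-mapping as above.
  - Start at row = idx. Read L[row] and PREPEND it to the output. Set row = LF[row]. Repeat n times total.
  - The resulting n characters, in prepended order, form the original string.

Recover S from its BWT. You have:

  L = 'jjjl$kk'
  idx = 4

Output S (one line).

Answer: kkljjj$

Derivation:
LF mapping: 1 2 3 6 0 4 5
Walk LF starting at row 4, prepending L[row]:
  step 1: row=4, L[4]='$', prepend. Next row=LF[4]=0
  step 2: row=0, L[0]='j', prepend. Next row=LF[0]=1
  step 3: row=1, L[1]='j', prepend. Next row=LF[1]=2
  step 4: row=2, L[2]='j', prepend. Next row=LF[2]=3
  step 5: row=3, L[3]='l', prepend. Next row=LF[3]=6
  step 6: row=6, L[6]='k', prepend. Next row=LF[6]=5
  step 7: row=5, L[5]='k', prepend. Next row=LF[5]=4
Reversed output: kkljjj$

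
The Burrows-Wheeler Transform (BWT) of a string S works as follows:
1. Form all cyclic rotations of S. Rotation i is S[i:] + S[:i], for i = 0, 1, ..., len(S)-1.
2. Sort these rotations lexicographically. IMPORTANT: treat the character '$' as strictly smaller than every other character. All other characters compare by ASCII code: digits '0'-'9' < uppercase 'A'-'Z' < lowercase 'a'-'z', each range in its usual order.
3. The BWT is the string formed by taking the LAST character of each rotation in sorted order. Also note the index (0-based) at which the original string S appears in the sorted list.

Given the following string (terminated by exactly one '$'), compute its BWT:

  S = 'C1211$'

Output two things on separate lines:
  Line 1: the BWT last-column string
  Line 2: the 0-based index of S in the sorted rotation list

Answer: 112C1$
5

Derivation:
All 6 rotations (rotation i = S[i:]+S[:i]):
  rot[0] = C1211$
  rot[1] = 1211$C
  rot[2] = 211$C1
  rot[3] = 11$C12
  rot[4] = 1$C121
  rot[5] = $C1211
Sorted (with $ < everything):
  sorted[0] = $C1211  (last char: '1')
  sorted[1] = 1$C121  (last char: '1')
  sorted[2] = 11$C12  (last char: '2')
  sorted[3] = 1211$C  (last char: 'C')
  sorted[4] = 211$C1  (last char: '1')
  sorted[5] = C1211$  (last char: '$')
Last column: 112C1$
Original string S is at sorted index 5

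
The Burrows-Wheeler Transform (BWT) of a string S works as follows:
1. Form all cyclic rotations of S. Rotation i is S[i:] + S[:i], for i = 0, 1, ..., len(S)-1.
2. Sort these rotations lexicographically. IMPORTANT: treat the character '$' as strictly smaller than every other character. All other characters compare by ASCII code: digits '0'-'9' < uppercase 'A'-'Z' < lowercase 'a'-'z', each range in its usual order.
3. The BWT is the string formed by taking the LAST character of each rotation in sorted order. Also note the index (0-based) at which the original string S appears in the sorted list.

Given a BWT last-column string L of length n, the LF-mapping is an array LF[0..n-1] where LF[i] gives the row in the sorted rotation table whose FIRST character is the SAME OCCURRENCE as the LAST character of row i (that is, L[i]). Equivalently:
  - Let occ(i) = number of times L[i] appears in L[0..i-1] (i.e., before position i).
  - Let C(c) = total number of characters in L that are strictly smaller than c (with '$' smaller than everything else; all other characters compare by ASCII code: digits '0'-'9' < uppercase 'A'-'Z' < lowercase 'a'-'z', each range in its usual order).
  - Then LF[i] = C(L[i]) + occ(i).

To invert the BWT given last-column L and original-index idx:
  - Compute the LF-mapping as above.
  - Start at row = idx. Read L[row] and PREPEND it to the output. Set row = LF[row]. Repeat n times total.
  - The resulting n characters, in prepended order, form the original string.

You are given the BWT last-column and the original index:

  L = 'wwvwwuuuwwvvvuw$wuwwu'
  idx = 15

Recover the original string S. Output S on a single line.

Answer: wvvwuuwwuwuvuuwwwwvw$

Derivation:
LF mapping: 11 12 7 13 14 1 2 3 15 16 8 9 10 4 17 0 18 5 19 20 6
Walk LF starting at row 15, prepending L[row]:
  step 1: row=15, L[15]='$', prepend. Next row=LF[15]=0
  step 2: row=0, L[0]='w', prepend. Next row=LF[0]=11
  step 3: row=11, L[11]='v', prepend. Next row=LF[11]=9
  step 4: row=9, L[9]='w', prepend. Next row=LF[9]=16
  step 5: row=16, L[16]='w', prepend. Next row=LF[16]=18
  step 6: row=18, L[18]='w', prepend. Next row=LF[18]=19
  step 7: row=19, L[19]='w', prepend. Next row=LF[19]=20
  step 8: row=20, L[20]='u', prepend. Next row=LF[20]=6
  step 9: row=6, L[6]='u', prepend. Next row=LF[6]=2
  step 10: row=2, L[2]='v', prepend. Next row=LF[2]=7
  step 11: row=7, L[7]='u', prepend. Next row=LF[7]=3
  step 12: row=3, L[3]='w', prepend. Next row=LF[3]=13
  step 13: row=13, L[13]='u', prepend. Next row=LF[13]=4
  step 14: row=4, L[4]='w', prepend. Next row=LF[4]=14
  step 15: row=14, L[14]='w', prepend. Next row=LF[14]=17
  step 16: row=17, L[17]='u', prepend. Next row=LF[17]=5
  step 17: row=5, L[5]='u', prepend. Next row=LF[5]=1
  step 18: row=1, L[1]='w', prepend. Next row=LF[1]=12
  step 19: row=12, L[12]='v', prepend. Next row=LF[12]=10
  step 20: row=10, L[10]='v', prepend. Next row=LF[10]=8
  step 21: row=8, L[8]='w', prepend. Next row=LF[8]=15
Reversed output: wvvwuuwwuwuvuuwwwwvw$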